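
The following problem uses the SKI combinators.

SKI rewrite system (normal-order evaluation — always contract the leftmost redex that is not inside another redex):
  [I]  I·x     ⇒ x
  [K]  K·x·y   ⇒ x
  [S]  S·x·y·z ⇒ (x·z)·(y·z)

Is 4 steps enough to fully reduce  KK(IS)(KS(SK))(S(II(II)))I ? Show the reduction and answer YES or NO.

  start: KK(IS)(KS(SK))(S(II(II)))I
  step 1: K(KS(SK))(S(II(II)))I
  step 2: KS(SK)I
  step 3: SI

Answer: YES — reaches normal form SI in 3 ≤ 4 steps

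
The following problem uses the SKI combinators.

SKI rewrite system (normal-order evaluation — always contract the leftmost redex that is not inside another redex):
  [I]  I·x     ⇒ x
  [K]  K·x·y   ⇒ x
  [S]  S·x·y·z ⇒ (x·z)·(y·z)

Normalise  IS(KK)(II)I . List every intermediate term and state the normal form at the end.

Answer: normal form = KI  (in 5 steps)

Reduction:
  start: IS(KK)(II)I
  [1] S(KK)(II)I
  [2] KKI(III)
  [3] K(III)
  [4] K(II)
  [5] KI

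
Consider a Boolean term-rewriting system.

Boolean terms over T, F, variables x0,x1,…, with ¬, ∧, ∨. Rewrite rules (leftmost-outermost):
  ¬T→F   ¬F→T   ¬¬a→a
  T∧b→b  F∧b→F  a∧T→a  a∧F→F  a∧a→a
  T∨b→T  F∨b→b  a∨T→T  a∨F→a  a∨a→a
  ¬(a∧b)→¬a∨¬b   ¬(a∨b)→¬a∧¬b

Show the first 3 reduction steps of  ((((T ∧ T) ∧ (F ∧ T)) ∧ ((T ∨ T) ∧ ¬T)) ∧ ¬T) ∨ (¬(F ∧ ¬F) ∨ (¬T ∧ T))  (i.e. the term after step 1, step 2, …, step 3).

Answer: after 3 steps: ((F ∧ ((T ∨ T) ∧ ¬T)) ∧ ¬T) ∨ (¬(F ∧ ¬F) ∨ (¬T ∧ T))

Derivation:
  start: ((((T ∧ T) ∧ (F ∧ T)) ∧ ((T ∨ T) ∧ ¬T)) ∧ ¬T) ∨ (¬(F ∧ ¬F) ∨ (¬T ∧ T))
  step 1: (((T ∧ (F ∧ T)) ∧ ((T ∨ T) ∧ ¬T)) ∧ ¬T) ∨ (¬(F ∧ ¬F) ∨ (¬T ∧ T))
  step 2: (((F ∧ T) ∧ ((T ∨ T) ∧ ¬T)) ∧ ¬T) ∨ (¬(F ∧ ¬F) ∨ (¬T ∧ T))
  step 3: ((F ∧ ((T ∨ T) ∧ ¬T)) ∧ ¬T) ∨ (¬(F ∧ ¬F) ∨ (¬T ∧ T))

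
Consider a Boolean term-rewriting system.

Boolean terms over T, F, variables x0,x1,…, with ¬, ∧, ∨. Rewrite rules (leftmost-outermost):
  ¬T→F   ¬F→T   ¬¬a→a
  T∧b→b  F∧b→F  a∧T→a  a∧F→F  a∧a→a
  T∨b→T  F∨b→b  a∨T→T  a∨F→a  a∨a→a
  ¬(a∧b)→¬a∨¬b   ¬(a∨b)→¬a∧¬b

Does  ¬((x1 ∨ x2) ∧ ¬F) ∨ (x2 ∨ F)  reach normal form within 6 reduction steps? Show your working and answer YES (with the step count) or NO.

  start: ¬((x1 ∨ x2) ∧ ¬F) ∨ (x2 ∨ F)
  →1  (¬(x1 ∨ x2) ∨ ¬¬F) ∨ (x2 ∨ F)
  →2  ((¬x1 ∧ ¬x2) ∨ ¬¬F) ∨ (x2 ∨ F)
  →3  ((¬x1 ∧ ¬x2) ∨ F) ∨ (x2 ∨ F)
  →4  (¬x1 ∧ ¬x2) ∨ (x2 ∨ F)
  →5  (¬x1 ∧ ¬x2) ∨ x2

Answer: YES — reaches normal form (¬x1 ∧ ¬x2) ∨ x2 in 5 ≤ 6 steps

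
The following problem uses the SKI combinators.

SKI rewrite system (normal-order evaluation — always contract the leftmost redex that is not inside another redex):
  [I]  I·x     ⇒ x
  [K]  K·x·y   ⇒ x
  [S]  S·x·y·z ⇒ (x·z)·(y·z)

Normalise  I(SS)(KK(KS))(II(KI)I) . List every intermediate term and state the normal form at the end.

Answer: normal form = SI(KI)  (in 9 steps)

Reduction:
  start: I(SS)(KK(KS))(II(KI)I)
  →1  SS(KK(KS))(II(KI)I)
  →2  S(II(KI)I)(KK(KS)(II(KI)I))
  →3  S(I(KI)I)(KK(KS)(II(KI)I))
  →4  S(KII)(KK(KS)(II(KI)I))
  →5  SI(KK(KS)(II(KI)I))
  →6  SI(K(II(KI)I))
  →7  SI(K(I(KI)I))
  →8  SI(K(KII))
  →9  SI(KI)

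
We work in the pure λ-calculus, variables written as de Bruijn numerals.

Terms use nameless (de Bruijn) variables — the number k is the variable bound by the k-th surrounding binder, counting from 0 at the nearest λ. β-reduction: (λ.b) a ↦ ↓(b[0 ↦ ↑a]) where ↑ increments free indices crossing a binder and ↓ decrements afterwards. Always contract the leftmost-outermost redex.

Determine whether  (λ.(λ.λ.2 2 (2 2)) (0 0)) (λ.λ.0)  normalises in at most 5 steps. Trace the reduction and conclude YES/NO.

Answer: YES — reaches normal form λ.λ.0 in 5 ≤ 5 steps

Working:
  start: (λ.(λ.λ.2 2 (2 2)) (0 0)) (λ.λ.0)
  →1  (λ.λ.(λ.λ.0) (λ.λ.0) ((λ.λ.0) (λ.λ.0))) ((λ.λ.0) (λ.λ.0))
  →2  λ.(λ.λ.0) (λ.λ.0) ((λ.λ.0) (λ.λ.0))
  →3  λ.(λ.0) ((λ.λ.0) (λ.λ.0))
  →4  λ.(λ.λ.0) (λ.λ.0)
  →5  λ.λ.0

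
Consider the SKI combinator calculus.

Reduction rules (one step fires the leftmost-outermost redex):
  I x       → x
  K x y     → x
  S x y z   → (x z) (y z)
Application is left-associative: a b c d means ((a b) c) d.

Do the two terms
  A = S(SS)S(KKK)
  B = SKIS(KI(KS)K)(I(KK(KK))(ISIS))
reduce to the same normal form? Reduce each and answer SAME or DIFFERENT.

Term A:
  start: S(SS)S(KKK)
  →1  SS(KKK)(S(KKK))
  →2  S(S(KKK))(KKK(S(KKK)))
  →3  S(SK)(KKK(S(KKK)))
  →4  S(SK)(K(S(KKK)))
  →5  S(SK)(K(SK))

Term B:
  start: SKIS(KI(KS)K)(I(KK(KK))(ISIS))
  →1  KS(IS)(KI(KS)K)(I(KK(KK))(ISIS))
  →2  S(KI(KS)K)(I(KK(KK))(ISIS))
  →3  S(IK)(I(KK(KK))(ISIS))
  →4  SK(I(KK(KK))(ISIS))
  →5  SK(KK(KK)(ISIS))
  →6  SK(K(ISIS))
  →7  SK(K(SIS))

Answer: DIFFERENT — A ⇓ S(SK)(K(SK)), B ⇓ SK(K(SIS))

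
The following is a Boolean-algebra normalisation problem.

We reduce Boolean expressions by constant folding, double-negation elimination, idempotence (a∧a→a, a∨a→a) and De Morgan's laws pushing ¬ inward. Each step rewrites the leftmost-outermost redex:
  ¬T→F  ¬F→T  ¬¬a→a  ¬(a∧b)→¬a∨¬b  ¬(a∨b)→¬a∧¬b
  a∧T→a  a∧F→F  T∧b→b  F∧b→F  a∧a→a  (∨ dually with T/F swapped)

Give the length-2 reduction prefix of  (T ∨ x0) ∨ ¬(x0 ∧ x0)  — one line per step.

Answer: after 2 steps: T

Reduction:
  start: (T ∨ x0) ∨ ¬(x0 ∧ x0)
  step 1: T ∨ ¬(x0 ∧ x0)
  step 2: T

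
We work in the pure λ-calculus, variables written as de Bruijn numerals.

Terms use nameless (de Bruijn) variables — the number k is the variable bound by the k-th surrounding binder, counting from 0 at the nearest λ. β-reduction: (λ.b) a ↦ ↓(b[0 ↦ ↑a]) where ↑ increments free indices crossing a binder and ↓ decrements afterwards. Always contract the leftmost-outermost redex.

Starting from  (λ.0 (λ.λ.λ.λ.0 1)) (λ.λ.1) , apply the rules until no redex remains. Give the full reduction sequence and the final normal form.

  start: (λ.0 (λ.λ.λ.λ.0 1)) (λ.λ.1)
  →1  (λ.λ.1) (λ.λ.λ.λ.0 1)
  →2  λ.λ.λ.λ.λ.0 1

Answer: normal form = λ.λ.λ.λ.λ.0 1  (in 2 steps)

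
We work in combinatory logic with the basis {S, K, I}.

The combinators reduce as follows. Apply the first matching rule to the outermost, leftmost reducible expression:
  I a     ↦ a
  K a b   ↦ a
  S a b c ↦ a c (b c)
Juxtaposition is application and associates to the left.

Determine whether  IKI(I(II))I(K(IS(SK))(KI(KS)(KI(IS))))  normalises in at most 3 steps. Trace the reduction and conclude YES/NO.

  start: IKI(I(II))I(K(IS(SK))(KI(KS)(KI(IS))))
  [1] KI(I(II))I(K(IS(SK))(KI(KS)(KI(IS))))
  [2] II(K(IS(SK))(KI(KS)(KI(IS))))
  [3] I(K(IS(SK))(KI(KS)(KI(IS))))

Answer: NO — after 3 steps the term is I(K(IS(SK))(KI(KS)(KI(IS)))), not yet normal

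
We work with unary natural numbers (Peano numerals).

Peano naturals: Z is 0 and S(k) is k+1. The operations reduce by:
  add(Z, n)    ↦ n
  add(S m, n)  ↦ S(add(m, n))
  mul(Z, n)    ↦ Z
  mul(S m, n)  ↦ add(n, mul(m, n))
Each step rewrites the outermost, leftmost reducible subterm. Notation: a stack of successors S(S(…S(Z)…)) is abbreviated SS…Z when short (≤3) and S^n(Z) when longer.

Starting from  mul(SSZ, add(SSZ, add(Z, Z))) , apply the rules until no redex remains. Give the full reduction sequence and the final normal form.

Answer: normal form = S^4(Z)  (in 17 steps)

Working:
  start: mul(SSZ, add(SSZ, add(Z, Z)))
  [1] add(add(SSZ, add(Z, Z)), mul(SZ, add(SSZ, add(Z, Z))))
  [2] add(S(add(SZ, add(Z, Z))), mul(SZ, add(SSZ, add(Z, Z))))
  [3] S(add(add(SZ, add(Z, Z)), mul(SZ, add(SSZ, add(Z, Z)))))
  [4] S(add(S(add(Z, add(Z, Z))), mul(SZ, add(SSZ, add(Z, Z)))))
  [5] S(S(add(add(Z, add(Z, Z)), mul(SZ, add(SSZ, add(Z, Z))))))
  [6] S(S(add(add(Z, Z), mul(SZ, add(SSZ, add(Z, Z))))))
  [7] S(S(add(Z, mul(SZ, add(SSZ, add(Z, Z))))))
  [8] S(S(mul(SZ, add(SSZ, add(Z, Z)))))
  [9] S(S(add(add(SSZ, add(Z, Z)), mul(Z, add(SSZ, add(Z, Z))))))
  [10] S(S(add(S(add(SZ, add(Z, Z))), mul(Z, add(SSZ, add(Z, Z))))))
  [11] S(S(S(add(add(SZ, add(Z, Z)), mul(Z, add(SSZ, add(Z, Z)))))))
  [12] S(S(S(add(S(add(Z, add(Z, Z))), mul(Z, add(SSZ, add(Z, Z)))))))
  [13] S(S(S(S(add(add(Z, add(Z, Z)), mul(Z, add(SSZ, add(Z, Z))))))))
  [14] S(S(S(S(add(add(Z, Z), mul(Z, add(SSZ, add(Z, Z))))))))
  [15] S(S(S(S(add(Z, mul(Z, add(SSZ, add(Z, Z))))))))
  [16] S(S(S(S(mul(Z, add(SSZ, add(Z, Z)))))))
  [17] S^4(Z)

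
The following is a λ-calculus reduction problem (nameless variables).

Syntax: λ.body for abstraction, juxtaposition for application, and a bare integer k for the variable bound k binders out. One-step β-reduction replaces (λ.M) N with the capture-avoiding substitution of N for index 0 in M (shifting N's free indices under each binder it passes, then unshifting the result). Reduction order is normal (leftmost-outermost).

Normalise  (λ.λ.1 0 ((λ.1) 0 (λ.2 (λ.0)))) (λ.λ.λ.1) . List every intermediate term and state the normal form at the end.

  start: (λ.λ.1 0 ((λ.1) 0 (λ.2 (λ.0)))) (λ.λ.λ.1)
  →1  λ.(λ.λ.λ.1) 0 ((λ.1) 0 (λ.(λ.λ.λ.1) (λ.0)))
  →2  λ.(λ.λ.1) ((λ.1) 0 (λ.(λ.λ.λ.1) (λ.0)))
  →3  λ.λ.(λ.2) 1 (λ.(λ.λ.λ.1) (λ.0))
  →4  λ.λ.1 (λ.(λ.λ.λ.1) (λ.0))
  →5  λ.λ.1 (λ.λ.λ.1)

Answer: normal form = λ.λ.1 (λ.λ.λ.1)  (in 5 steps)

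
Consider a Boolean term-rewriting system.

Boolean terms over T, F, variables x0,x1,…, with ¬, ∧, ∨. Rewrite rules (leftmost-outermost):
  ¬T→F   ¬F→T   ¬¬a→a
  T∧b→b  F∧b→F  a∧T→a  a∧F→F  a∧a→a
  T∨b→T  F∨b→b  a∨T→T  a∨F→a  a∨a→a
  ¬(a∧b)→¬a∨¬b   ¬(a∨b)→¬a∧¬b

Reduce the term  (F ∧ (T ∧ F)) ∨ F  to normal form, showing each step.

  start: (F ∧ (T ∧ F)) ∨ F
  →1  F ∧ (T ∧ F)
  →2  F

Answer: normal form = F  (in 2 steps)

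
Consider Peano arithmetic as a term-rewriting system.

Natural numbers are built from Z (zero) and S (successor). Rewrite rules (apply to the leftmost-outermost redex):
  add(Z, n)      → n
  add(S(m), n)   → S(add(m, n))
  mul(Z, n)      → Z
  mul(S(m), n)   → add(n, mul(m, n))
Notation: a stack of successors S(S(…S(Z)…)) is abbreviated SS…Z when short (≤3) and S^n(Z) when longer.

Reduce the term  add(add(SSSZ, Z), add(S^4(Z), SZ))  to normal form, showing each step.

  start: add(add(SSSZ, Z), add(S^4(Z), SZ))
  [1] add(S(add(SSZ, Z)), add(S^4(Z), SZ))
  [2] S(add(add(SSZ, Z), add(S^4(Z), SZ)))
  [3] S(add(S(add(SZ, Z)), add(S^4(Z), SZ)))
  [4] S(S(add(add(SZ, Z), add(S^4(Z), SZ))))
  [5] S(S(add(S(add(Z, Z)), add(S^4(Z), SZ))))
  [6] S(S(S(add(add(Z, Z), add(S^4(Z), SZ)))))
  [7] S(S(S(add(Z, add(S^4(Z), SZ)))))
  [8] S(S(S(add(S^4(Z), SZ))))
  [9] S(S(S(S(add(SSSZ, SZ)))))
  [10] S(S(S(S(S(add(SSZ, SZ))))))
  [11] S(S(S(S(S(S(add(SZ, SZ)))))))
  [12] S(S(S(S(S(S(S(add(Z, SZ))))))))
  [13] S^8(Z)

Answer: normal form = S^8(Z)  (in 13 steps)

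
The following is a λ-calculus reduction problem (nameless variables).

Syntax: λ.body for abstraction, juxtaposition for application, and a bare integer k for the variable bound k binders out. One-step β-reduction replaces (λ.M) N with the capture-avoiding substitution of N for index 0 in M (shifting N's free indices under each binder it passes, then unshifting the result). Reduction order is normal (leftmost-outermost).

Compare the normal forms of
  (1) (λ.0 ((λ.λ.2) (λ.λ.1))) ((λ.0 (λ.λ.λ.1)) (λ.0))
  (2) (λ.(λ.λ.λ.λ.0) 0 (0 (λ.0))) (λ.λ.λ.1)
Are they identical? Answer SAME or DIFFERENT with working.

Answer: DIFFERENT — A ⇓ λ.λ.1, B ⇓ λ.λ.0

Working:
Term A:
  start: (λ.0 ((λ.λ.2) (λ.λ.1))) ((λ.0 (λ.λ.λ.1)) (λ.0))
  step 1: (λ.0 (λ.λ.λ.1)) (λ.0) ((λ.λ.(λ.0 (λ.λ.λ.1)) (λ.0)) (λ.λ.1))
  step 2: (λ.0) (λ.λ.λ.1) ((λ.λ.(λ.0 (λ.λ.λ.1)) (λ.0)) (λ.λ.1))
  step 3: (λ.λ.λ.1) ((λ.λ.(λ.0 (λ.λ.λ.1)) (λ.0)) (λ.λ.1))
  step 4: λ.λ.1

Term B:
  start: (λ.(λ.λ.λ.λ.0) 0 (0 (λ.0))) (λ.λ.λ.1)
  step 1: (λ.λ.λ.λ.0) (λ.λ.λ.1) ((λ.λ.λ.1) (λ.0))
  step 2: (λ.λ.λ.0) ((λ.λ.λ.1) (λ.0))
  step 3: λ.λ.0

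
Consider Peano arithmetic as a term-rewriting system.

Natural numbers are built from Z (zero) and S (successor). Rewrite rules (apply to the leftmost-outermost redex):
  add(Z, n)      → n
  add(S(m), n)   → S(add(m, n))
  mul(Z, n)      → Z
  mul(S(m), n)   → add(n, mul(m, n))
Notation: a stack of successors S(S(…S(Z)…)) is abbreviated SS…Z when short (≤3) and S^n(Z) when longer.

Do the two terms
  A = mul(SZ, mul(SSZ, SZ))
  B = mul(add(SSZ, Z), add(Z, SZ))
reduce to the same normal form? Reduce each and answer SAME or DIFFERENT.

Answer: SAME — A ⇓ SSZ, B ⇓ SSZ

Working:
Term A:
  start: mul(SZ, mul(SSZ, SZ))
  →1  add(mul(SSZ, SZ), mul(Z, mul(SSZ, SZ)))
  →2  add(add(SZ, mul(SZ, SZ)), mul(Z, mul(SSZ, SZ)))
  →3  add(S(add(Z, mul(SZ, SZ))), mul(Z, mul(SSZ, SZ)))
  →4  S(add(add(Z, mul(SZ, SZ)), mul(Z, mul(SSZ, SZ))))
  →5  S(add(mul(SZ, SZ), mul(Z, mul(SSZ, SZ))))
  →6  S(add(add(SZ, mul(Z, SZ)), mul(Z, mul(SSZ, SZ))))
  →7  S(add(S(add(Z, mul(Z, SZ))), mul(Z, mul(SSZ, SZ))))
  →8  S(S(add(add(Z, mul(Z, SZ)), mul(Z, mul(SSZ, SZ)))))
  →9  S(S(add(mul(Z, SZ), mul(Z, mul(SSZ, SZ)))))
  →10  S(S(add(Z, mul(Z, mul(SSZ, SZ)))))
  →11  S(S(mul(Z, mul(SSZ, SZ))))
  →12  SSZ

Term B:
  start: mul(add(SSZ, Z), add(Z, SZ))
  →1  mul(S(add(SZ, Z)), add(Z, SZ))
  →2  add(add(Z, SZ), mul(add(SZ, Z), add(Z, SZ)))
  →3  add(SZ, mul(add(SZ, Z), add(Z, SZ)))
  →4  S(add(Z, mul(add(SZ, Z), add(Z, SZ))))
  →5  S(mul(add(SZ, Z), add(Z, SZ)))
  →6  S(mul(S(add(Z, Z)), add(Z, SZ)))
  →7  S(add(add(Z, SZ), mul(add(Z, Z), add(Z, SZ))))
  →8  S(add(SZ, mul(add(Z, Z), add(Z, SZ))))
  →9  S(S(add(Z, mul(add(Z, Z), add(Z, SZ)))))
  →10  S(S(mul(add(Z, Z), add(Z, SZ))))
  →11  S(S(mul(Z, add(Z, SZ))))
  →12  SSZ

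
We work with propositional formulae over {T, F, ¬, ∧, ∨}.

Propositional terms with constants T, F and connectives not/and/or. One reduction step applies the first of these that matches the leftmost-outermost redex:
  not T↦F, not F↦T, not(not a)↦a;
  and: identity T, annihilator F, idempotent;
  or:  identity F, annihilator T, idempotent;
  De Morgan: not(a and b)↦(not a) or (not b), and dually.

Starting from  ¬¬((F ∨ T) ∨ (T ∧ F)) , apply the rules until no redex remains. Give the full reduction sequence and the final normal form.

  start: ¬¬((F ∨ T) ∨ (T ∧ F))
  step 1: (F ∨ T) ∨ (T ∧ F)
  step 2: T ∨ (T ∧ F)
  step 3: T

Answer: normal form = T  (in 3 steps)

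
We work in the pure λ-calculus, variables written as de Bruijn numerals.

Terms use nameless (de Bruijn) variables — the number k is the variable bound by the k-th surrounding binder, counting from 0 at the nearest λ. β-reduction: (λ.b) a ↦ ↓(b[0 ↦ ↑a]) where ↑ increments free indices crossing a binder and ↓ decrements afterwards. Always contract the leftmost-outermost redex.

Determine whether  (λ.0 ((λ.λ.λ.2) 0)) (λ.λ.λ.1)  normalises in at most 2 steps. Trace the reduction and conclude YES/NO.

Answer: YES — reaches normal form λ.λ.1 in 2 ≤ 2 steps

Derivation:
  start: (λ.0 ((λ.λ.λ.2) 0)) (λ.λ.λ.1)
  →1  (λ.λ.λ.1) ((λ.λ.λ.2) (λ.λ.λ.1))
  →2  λ.λ.1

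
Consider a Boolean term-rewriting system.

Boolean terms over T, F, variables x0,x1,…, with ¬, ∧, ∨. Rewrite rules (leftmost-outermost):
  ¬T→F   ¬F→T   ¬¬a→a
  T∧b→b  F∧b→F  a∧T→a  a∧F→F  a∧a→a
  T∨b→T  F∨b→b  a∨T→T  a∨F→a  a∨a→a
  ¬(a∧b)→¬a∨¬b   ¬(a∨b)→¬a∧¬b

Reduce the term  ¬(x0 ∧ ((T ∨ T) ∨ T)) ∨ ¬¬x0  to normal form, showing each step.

Answer: normal form = ¬x0 ∨ x0  (in 8 steps)

Derivation:
  start: ¬(x0 ∧ ((T ∨ T) ∨ T)) ∨ ¬¬x0
  [1] (¬x0 ∨ ¬((T ∨ T) ∨ T)) ∨ ¬¬x0
  [2] (¬x0 ∨ (¬(T ∨ T) ∧ ¬T)) ∨ ¬¬x0
  [3] (¬x0 ∨ ((¬T ∧ ¬T) ∧ ¬T)) ∨ ¬¬x0
  [4] (¬x0 ∨ (¬T ∧ ¬T)) ∨ ¬¬x0
  [5] (¬x0 ∨ ¬T) ∨ ¬¬x0
  [6] (¬x0 ∨ F) ∨ ¬¬x0
  [7] ¬x0 ∨ ¬¬x0
  [8] ¬x0 ∨ x0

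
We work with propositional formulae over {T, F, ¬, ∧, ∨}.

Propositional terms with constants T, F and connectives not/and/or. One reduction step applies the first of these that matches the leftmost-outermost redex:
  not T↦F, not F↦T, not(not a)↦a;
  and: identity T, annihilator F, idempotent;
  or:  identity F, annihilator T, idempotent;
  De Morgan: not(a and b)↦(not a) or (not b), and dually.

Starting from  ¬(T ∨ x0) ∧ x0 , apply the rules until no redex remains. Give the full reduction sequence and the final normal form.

Answer: normal form = F  (in 4 steps)

Derivation:
  start: ¬(T ∨ x0) ∧ x0
  [1] (¬T ∧ ¬x0) ∧ x0
  [2] (F ∧ ¬x0) ∧ x0
  [3] F ∧ x0
  [4] F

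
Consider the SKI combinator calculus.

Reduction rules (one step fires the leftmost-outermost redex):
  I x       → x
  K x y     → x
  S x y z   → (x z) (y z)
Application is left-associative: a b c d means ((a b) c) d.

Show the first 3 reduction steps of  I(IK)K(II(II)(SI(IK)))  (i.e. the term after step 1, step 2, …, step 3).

Answer: after 3 steps: K

Working:
  start: I(IK)K(II(II)(SI(IK)))
  step 1: IKK(II(II)(SI(IK)))
  step 2: KK(II(II)(SI(IK)))
  step 3: K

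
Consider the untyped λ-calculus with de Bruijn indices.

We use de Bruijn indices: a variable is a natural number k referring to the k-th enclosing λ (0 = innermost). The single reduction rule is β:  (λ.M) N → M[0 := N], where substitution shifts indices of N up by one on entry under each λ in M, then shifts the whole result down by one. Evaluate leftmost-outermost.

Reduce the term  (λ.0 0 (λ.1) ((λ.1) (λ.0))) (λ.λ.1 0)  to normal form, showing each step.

  start: (λ.0 0 (λ.1) ((λ.1) (λ.0))) (λ.λ.1 0)
  [1] (λ.λ.1 0) (λ.λ.1 0) (λ.λ.λ.1 0) ((λ.λ.λ.1 0) (λ.0))
  [2] (λ.(λ.λ.1 0) 0) (λ.λ.λ.1 0) ((λ.λ.λ.1 0) (λ.0))
  [3] (λ.λ.1 0) (λ.λ.λ.1 0) ((λ.λ.λ.1 0) (λ.0))
  [4] (λ.(λ.λ.λ.1 0) 0) ((λ.λ.λ.1 0) (λ.0))
  [5] (λ.λ.λ.1 0) ((λ.λ.λ.1 0) (λ.0))
  [6] λ.λ.1 0

Answer: normal form = λ.λ.1 0  (in 6 steps)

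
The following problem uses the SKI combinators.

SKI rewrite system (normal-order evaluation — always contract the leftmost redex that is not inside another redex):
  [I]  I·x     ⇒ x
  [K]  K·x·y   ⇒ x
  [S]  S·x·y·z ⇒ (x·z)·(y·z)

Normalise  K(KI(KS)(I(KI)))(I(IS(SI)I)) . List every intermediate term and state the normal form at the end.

Answer: normal form = KI  (in 4 steps)

Reduction:
  start: K(KI(KS)(I(KI)))(I(IS(SI)I))
  →1  KI(KS)(I(KI))
  →2  I(I(KI))
  →3  I(KI)
  →4  KI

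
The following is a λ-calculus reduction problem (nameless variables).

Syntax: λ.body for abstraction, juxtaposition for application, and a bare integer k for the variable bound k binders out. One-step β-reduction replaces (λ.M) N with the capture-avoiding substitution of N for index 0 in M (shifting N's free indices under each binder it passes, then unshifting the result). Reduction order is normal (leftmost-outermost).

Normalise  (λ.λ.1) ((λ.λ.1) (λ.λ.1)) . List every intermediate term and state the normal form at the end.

Answer: normal form = λ.λ.λ.λ.1  (in 2 steps)

Reduction:
  start: (λ.λ.1) ((λ.λ.1) (λ.λ.1))
  step 1: λ.(λ.λ.1) (λ.λ.1)
  step 2: λ.λ.λ.λ.1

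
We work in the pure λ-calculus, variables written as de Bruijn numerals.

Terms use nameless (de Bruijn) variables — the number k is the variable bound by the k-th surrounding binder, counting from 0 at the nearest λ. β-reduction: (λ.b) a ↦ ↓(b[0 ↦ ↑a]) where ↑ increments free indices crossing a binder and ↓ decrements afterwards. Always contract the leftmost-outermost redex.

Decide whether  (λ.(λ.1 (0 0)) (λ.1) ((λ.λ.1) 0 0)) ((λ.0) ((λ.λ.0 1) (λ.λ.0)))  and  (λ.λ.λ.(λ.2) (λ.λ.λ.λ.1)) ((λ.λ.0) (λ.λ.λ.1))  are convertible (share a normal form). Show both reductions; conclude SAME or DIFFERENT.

Answer: DIFFERENT — A ⇓ λ.0 (λ.λ.0), B ⇓ λ.λ.1

Derivation:
Term A:
  start: (λ.(λ.1 (0 0)) (λ.1) ((λ.λ.1) 0 0)) ((λ.0) ((λ.λ.0 1) (λ.λ.0)))
  [1] (λ.(λ.0) ((λ.λ.0 1) (λ.λ.0)) (0 0)) (λ.(λ.0) ((λ.λ.0 1) (λ.λ.0))) ((λ.λ.1) ((λ.0) ((λ.λ.0 1) (λ.λ.0))) ((λ.0) ((λ.λ.0 1) (λ.λ.0))))
  [2] (λ.0) ((λ.λ.0 1) (λ.λ.0)) ((λ.(λ.0) ((λ.λ.0 1) (λ.λ.0))) (λ.(λ.0) ((λ.λ.0 1) (λ.λ.0)))) ((λ.λ.1) ((λ.0) ((λ.λ.0 1) (λ.λ.0))) ((λ.0) ((λ.λ.0 1) (λ.λ.0))))
  [3] (λ.λ.0 1) (λ.λ.0) ((λ.(λ.0) ((λ.λ.0 1) (λ.λ.0))) (λ.(λ.0) ((λ.λ.0 1) (λ.λ.0)))) ((λ.λ.1) ((λ.0) ((λ.λ.0 1) (λ.λ.0))) ((λ.0) ((λ.λ.0 1) (λ.λ.0))))
  [4] (λ.0 (λ.λ.0)) ((λ.(λ.0) ((λ.λ.0 1) (λ.λ.0))) (λ.(λ.0) ((λ.λ.0 1) (λ.λ.0)))) ((λ.λ.1) ((λ.0) ((λ.λ.0 1) (λ.λ.0))) ((λ.0) ((λ.λ.0 1) (λ.λ.0))))
  [5] (λ.(λ.0) ((λ.λ.0 1) (λ.λ.0))) (λ.(λ.0) ((λ.λ.0 1) (λ.λ.0))) (λ.λ.0) ((λ.λ.1) ((λ.0) ((λ.λ.0 1) (λ.λ.0))) ((λ.0) ((λ.λ.0 1) (λ.λ.0))))
  [6] (λ.0) ((λ.λ.0 1) (λ.λ.0)) (λ.λ.0) ((λ.λ.1) ((λ.0) ((λ.λ.0 1) (λ.λ.0))) ((λ.0) ((λ.λ.0 1) (λ.λ.0))))
  [7] (λ.λ.0 1) (λ.λ.0) (λ.λ.0) ((λ.λ.1) ((λ.0) ((λ.λ.0 1) (λ.λ.0))) ((λ.0) ((λ.λ.0 1) (λ.λ.0))))
  [8] (λ.0 (λ.λ.0)) (λ.λ.0) ((λ.λ.1) ((λ.0) ((λ.λ.0 1) (λ.λ.0))) ((λ.0) ((λ.λ.0 1) (λ.λ.0))))
  [9] (λ.λ.0) (λ.λ.0) ((λ.λ.1) ((λ.0) ((λ.λ.0 1) (λ.λ.0))) ((λ.0) ((λ.λ.0 1) (λ.λ.0))))
  [10] (λ.0) ((λ.λ.1) ((λ.0) ((λ.λ.0 1) (λ.λ.0))) ((λ.0) ((λ.λ.0 1) (λ.λ.0))))
  [11] (λ.λ.1) ((λ.0) ((λ.λ.0 1) (λ.λ.0))) ((λ.0) ((λ.λ.0 1) (λ.λ.0)))
  [12] (λ.(λ.0) ((λ.λ.0 1) (λ.λ.0))) ((λ.0) ((λ.λ.0 1) (λ.λ.0)))
  [13] (λ.0) ((λ.λ.0 1) (λ.λ.0))
  [14] (λ.λ.0 1) (λ.λ.0)
  [15] λ.0 (λ.λ.0)

Term B:
  start: (λ.λ.λ.(λ.2) (λ.λ.λ.λ.1)) ((λ.λ.0) (λ.λ.λ.1))
  [1] λ.λ.(λ.2) (λ.λ.λ.λ.1)
  [2] λ.λ.1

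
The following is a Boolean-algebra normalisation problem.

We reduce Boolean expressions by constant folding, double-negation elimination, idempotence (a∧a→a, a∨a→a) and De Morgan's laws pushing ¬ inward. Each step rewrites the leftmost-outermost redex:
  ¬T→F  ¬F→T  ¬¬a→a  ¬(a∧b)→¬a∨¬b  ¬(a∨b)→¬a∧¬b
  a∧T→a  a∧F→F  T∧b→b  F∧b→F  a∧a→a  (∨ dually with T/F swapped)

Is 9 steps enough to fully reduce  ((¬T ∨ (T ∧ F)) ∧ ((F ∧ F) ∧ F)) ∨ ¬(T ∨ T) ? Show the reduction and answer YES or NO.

  start: ((¬T ∨ (T ∧ F)) ∧ ((F ∧ F) ∧ F)) ∨ ¬(T ∨ T)
  step 1: ((F ∨ (T ∧ F)) ∧ ((F ∧ F) ∧ F)) ∨ ¬(T ∨ T)
  step 2: ((T ∧ F) ∧ ((F ∧ F) ∧ F)) ∨ ¬(T ∨ T)
  step 3: (F ∧ ((F ∧ F) ∧ F)) ∨ ¬(T ∨ T)
  step 4: F ∨ ¬(T ∨ T)
  step 5: ¬(T ∨ T)
  step 6: ¬T ∧ ¬T
  step 7: ¬T
  step 8: F

Answer: YES — reaches normal form F in 8 ≤ 9 steps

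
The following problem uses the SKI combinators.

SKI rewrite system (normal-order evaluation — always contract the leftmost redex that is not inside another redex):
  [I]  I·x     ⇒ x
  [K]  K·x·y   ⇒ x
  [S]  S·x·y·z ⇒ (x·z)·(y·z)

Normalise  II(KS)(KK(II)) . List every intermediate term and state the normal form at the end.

Answer: normal form = S  (in 3 steps)

Working:
  start: II(KS)(KK(II))
  →1  I(KS)(KK(II))
  →2  KS(KK(II))
  →3  S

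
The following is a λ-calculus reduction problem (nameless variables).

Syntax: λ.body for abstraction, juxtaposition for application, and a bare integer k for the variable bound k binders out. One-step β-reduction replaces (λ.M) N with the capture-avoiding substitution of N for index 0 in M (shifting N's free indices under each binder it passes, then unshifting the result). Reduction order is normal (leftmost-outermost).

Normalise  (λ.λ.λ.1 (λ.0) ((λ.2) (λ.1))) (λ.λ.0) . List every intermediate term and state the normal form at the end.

  start: (λ.λ.λ.1 (λ.0) ((λ.2) (λ.1))) (λ.λ.0)
  step 1: λ.λ.1 (λ.0) ((λ.2) (λ.1))
  step 2: λ.λ.1 (λ.0) 1

Answer: normal form = λ.λ.1 (λ.0) 1  (in 2 steps)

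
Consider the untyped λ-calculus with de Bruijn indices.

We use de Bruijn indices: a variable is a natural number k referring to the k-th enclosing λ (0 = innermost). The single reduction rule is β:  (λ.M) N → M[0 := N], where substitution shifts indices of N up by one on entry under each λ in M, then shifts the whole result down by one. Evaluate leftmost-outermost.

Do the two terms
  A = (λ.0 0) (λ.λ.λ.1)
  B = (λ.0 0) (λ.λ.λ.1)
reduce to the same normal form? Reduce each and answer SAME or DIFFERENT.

Term A:
  start: (λ.0 0) (λ.λ.λ.1)
  [1] (λ.λ.λ.1) (λ.λ.λ.1)
  [2] λ.λ.1

Term B:
  start: (λ.0 0) (λ.λ.λ.1)
  [1] (λ.λ.λ.1) (λ.λ.λ.1)
  [2] λ.λ.1

Answer: SAME — A ⇓ λ.λ.1, B ⇓ λ.λ.1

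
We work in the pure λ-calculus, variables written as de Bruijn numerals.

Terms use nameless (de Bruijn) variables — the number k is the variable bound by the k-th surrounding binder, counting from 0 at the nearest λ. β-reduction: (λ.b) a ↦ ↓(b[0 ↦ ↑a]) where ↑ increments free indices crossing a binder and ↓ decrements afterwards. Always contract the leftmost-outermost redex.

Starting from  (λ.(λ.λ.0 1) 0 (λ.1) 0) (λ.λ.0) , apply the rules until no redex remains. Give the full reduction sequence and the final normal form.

  start: (λ.(λ.λ.0 1) 0 (λ.1) 0) (λ.λ.0)
  →1  (λ.λ.0 1) (λ.λ.0) (λ.λ.λ.0) (λ.λ.0)
  →2  (λ.0 (λ.λ.0)) (λ.λ.λ.0) (λ.λ.0)
  →3  (λ.λ.λ.0) (λ.λ.0) (λ.λ.0)
  →4  (λ.λ.0) (λ.λ.0)
  →5  λ.0

Answer: normal form = λ.0  (in 5 steps)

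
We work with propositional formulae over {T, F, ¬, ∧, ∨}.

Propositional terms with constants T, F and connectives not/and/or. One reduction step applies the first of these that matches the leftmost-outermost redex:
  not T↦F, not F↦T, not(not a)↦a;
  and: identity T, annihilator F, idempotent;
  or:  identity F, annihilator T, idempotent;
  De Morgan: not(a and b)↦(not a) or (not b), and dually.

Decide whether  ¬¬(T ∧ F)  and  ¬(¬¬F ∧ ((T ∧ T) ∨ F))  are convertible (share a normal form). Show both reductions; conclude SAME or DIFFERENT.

Answer: DIFFERENT — A ⇓ F, B ⇓ T

Reduction:
Term A:
  start: ¬¬(T ∧ F)
  step 1: T ∧ F
  step 2: F

Term B:
  start: ¬(¬¬F ∧ ((T ∧ T) ∨ F))
  step 1: ¬¬¬F ∨ ¬((T ∧ T) ∨ F)
  step 2: ¬F ∨ ¬((T ∧ T) ∨ F)
  step 3: T ∨ ¬((T ∧ T) ∨ F)
  step 4: T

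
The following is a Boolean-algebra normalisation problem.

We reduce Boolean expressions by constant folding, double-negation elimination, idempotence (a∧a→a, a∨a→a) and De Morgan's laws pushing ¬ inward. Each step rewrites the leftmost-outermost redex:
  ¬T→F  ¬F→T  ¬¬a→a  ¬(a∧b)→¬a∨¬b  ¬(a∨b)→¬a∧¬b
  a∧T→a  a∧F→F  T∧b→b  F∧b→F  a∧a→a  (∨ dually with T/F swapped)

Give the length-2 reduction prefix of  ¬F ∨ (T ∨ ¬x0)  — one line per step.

Answer: after 2 steps: T

Working:
  start: ¬F ∨ (T ∨ ¬x0)
  →1  T ∨ (T ∨ ¬x0)
  →2  T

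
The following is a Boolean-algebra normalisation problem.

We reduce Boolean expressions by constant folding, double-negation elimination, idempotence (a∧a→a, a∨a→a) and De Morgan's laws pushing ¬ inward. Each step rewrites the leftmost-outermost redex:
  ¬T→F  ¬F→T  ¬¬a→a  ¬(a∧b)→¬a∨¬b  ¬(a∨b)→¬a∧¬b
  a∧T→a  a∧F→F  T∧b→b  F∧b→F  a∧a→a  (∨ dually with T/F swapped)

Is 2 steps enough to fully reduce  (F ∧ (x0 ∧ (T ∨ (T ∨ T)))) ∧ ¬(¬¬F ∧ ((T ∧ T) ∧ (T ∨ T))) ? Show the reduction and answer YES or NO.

Answer: YES — reaches normal form F in 2 ≤ 2 steps

Reduction:
  start: (F ∧ (x0 ∧ (T ∨ (T ∨ T)))) ∧ ¬(¬¬F ∧ ((T ∧ T) ∧ (T ∨ T)))
  step 1: F ∧ ¬(¬¬F ∧ ((T ∧ T) ∧ (T ∨ T)))
  step 2: F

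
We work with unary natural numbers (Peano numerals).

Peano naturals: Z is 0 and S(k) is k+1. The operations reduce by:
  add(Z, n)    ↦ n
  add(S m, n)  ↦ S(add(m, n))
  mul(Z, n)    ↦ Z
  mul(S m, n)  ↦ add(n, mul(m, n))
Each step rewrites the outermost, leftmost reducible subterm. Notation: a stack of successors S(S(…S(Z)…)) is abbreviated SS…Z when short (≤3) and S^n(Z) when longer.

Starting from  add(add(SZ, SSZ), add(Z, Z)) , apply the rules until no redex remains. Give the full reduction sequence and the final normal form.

  start: add(add(SZ, SSZ), add(Z, Z))
  [1] add(S(add(Z, SSZ)), add(Z, Z))
  [2] S(add(add(Z, SSZ), add(Z, Z)))
  [3] S(add(SSZ, add(Z, Z)))
  [4] S(S(add(SZ, add(Z, Z))))
  [5] S(S(S(add(Z, add(Z, Z)))))
  [6] S(S(S(add(Z, Z))))
  [7] SSSZ

Answer: normal form = SSSZ  (in 7 steps)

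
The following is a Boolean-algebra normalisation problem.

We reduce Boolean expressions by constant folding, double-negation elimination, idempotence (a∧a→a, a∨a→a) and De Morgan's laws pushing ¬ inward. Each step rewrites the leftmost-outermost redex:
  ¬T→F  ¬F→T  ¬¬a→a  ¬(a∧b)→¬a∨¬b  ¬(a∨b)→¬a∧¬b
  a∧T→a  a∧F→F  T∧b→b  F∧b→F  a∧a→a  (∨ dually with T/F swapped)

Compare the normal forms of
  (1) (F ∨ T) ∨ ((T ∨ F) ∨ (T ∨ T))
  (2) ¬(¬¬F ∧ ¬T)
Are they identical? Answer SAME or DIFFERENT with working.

Term A:
  start: (F ∨ T) ∨ ((T ∨ F) ∨ (T ∨ T))
  →1  T ∨ ((T ∨ F) ∨ (T ∨ T))
  →2  T

Term B:
  start: ¬(¬¬F ∧ ¬T)
  →1  ¬¬¬F ∨ ¬¬T
  →2  ¬F ∨ ¬¬T
  →3  T ∨ ¬¬T
  →4  T

Answer: SAME — A ⇓ T, B ⇓ T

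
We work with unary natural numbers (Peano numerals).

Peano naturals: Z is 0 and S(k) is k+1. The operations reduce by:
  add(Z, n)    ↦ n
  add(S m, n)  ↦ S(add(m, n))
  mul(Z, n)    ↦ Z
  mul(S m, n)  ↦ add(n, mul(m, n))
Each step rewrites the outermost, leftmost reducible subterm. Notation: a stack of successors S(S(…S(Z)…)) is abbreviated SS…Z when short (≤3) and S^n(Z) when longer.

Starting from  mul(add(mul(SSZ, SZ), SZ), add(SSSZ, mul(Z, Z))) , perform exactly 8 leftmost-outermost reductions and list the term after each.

Answer: after 8 steps: S(S(add(add(SZ, mul(Z, Z)), mul(add(add(Z, mul(SZ, SZ)), SZ), add(SSSZ, mul(Z, Z))))))

Reduction:
  start: mul(add(mul(SSZ, SZ), SZ), add(SSSZ, mul(Z, Z)))
  step 1: mul(add(add(SZ, mul(SZ, SZ)), SZ), add(SSSZ, mul(Z, Z)))
  step 2: mul(add(S(add(Z, mul(SZ, SZ))), SZ), add(SSSZ, mul(Z, Z)))
  step 3: mul(S(add(add(Z, mul(SZ, SZ)), SZ)), add(SSSZ, mul(Z, Z)))
  step 4: add(add(SSSZ, mul(Z, Z)), mul(add(add(Z, mul(SZ, SZ)), SZ), add(SSSZ, mul(Z, Z))))
  step 5: add(S(add(SSZ, mul(Z, Z))), mul(add(add(Z, mul(SZ, SZ)), SZ), add(SSSZ, mul(Z, Z))))
  step 6: S(add(add(SSZ, mul(Z, Z)), mul(add(add(Z, mul(SZ, SZ)), SZ), add(SSSZ, mul(Z, Z)))))
  step 7: S(add(S(add(SZ, mul(Z, Z))), mul(add(add(Z, mul(SZ, SZ)), SZ), add(SSSZ, mul(Z, Z)))))
  step 8: S(S(add(add(SZ, mul(Z, Z)), mul(add(add(Z, mul(SZ, SZ)), SZ), add(SSSZ, mul(Z, Z))))))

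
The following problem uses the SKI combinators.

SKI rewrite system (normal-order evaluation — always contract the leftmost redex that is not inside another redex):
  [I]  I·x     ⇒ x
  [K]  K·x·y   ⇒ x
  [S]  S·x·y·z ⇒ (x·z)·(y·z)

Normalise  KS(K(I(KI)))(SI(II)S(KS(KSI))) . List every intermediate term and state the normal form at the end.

  start: KS(K(I(KI)))(SI(II)S(KS(KSI)))
  step 1: S(SI(II)S(KS(KSI)))
  step 2: S(IS(IIS)(KS(KSI)))
  step 3: S(S(IIS)(KS(KSI)))
  step 4: S(S(IS)(KS(KSI)))
  step 5: S(SS(KS(KSI)))
  step 6: S(SSS)

Answer: normal form = S(SSS)  (in 6 steps)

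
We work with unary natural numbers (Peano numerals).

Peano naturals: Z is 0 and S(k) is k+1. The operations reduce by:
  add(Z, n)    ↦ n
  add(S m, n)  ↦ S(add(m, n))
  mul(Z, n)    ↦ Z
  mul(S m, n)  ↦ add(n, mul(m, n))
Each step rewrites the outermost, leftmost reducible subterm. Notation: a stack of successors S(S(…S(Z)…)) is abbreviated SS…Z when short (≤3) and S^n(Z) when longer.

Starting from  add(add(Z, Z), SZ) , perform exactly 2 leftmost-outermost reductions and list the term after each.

Answer: after 2 steps: SZ

Reduction:
  start: add(add(Z, Z), SZ)
  step 1: add(Z, SZ)
  step 2: SZ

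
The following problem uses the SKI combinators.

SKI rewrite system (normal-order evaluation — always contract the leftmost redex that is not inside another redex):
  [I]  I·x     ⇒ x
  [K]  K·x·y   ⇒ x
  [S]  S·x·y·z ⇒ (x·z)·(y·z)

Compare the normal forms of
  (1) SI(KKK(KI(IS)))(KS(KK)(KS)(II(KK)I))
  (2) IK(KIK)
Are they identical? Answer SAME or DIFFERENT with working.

Answer: DIFFERENT — A ⇓ S(KI), B ⇓ KI

Derivation:
Term A:
  start: SI(KKK(KI(IS)))(KS(KK)(KS)(II(KK)I))
  step 1: I(KS(KK)(KS)(II(KK)I))(KKK(KI(IS))(KS(KK)(KS)(II(KK)I)))
  step 2: KS(KK)(KS)(II(KK)I)(KKK(KI(IS))(KS(KK)(KS)(II(KK)I)))
  step 3: S(KS)(II(KK)I)(KKK(KI(IS))(KS(KK)(KS)(II(KK)I)))
  step 4: KS(KKK(KI(IS))(KS(KK)(KS)(II(KK)I)))(II(KK)I(KKK(KI(IS))(KS(KK)(KS)(II(KK)I))))
  step 5: S(II(KK)I(KKK(KI(IS))(KS(KK)(KS)(II(KK)I))))
  step 6: S(I(KK)I(KKK(KI(IS))(KS(KK)(KS)(II(KK)I))))
  step 7: S(KKI(KKK(KI(IS))(KS(KK)(KS)(II(KK)I))))
  step 8: S(K(KKK(KI(IS))(KS(KK)(KS)(II(KK)I))))
  step 9: S(K(K(KI(IS))(KS(KK)(KS)(II(KK)I))))
  step 10: S(K(KI(IS)))
  step 11: S(KI)

Term B:
  start: IK(KIK)
  step 1: K(KIK)
  step 2: KI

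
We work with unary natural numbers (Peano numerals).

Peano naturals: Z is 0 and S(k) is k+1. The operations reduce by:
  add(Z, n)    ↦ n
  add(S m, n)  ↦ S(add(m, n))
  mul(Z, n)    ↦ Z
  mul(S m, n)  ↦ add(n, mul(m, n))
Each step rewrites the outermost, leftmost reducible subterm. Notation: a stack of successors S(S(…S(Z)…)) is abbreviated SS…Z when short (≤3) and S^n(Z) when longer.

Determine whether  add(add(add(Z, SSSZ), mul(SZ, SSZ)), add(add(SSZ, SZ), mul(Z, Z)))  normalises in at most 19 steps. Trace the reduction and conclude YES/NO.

  start: add(add(add(Z, SSSZ), mul(SZ, SSZ)), add(add(SSZ, SZ), mul(Z, Z)))
  →1  add(add(SSSZ, mul(SZ, SSZ)), add(add(SSZ, SZ), mul(Z, Z)))
  →2  add(S(add(SSZ, mul(SZ, SSZ))), add(add(SSZ, SZ), mul(Z, Z)))
  →3  S(add(add(SSZ, mul(SZ, SSZ)), add(add(SSZ, SZ), mul(Z, Z))))
  →4  S(add(S(add(SZ, mul(SZ, SSZ))), add(add(SSZ, SZ), mul(Z, Z))))
  →5  S(S(add(add(SZ, mul(SZ, SSZ)), add(add(SSZ, SZ), mul(Z, Z)))))
  →6  S(S(add(S(add(Z, mul(SZ, SSZ))), add(add(SSZ, SZ), mul(Z, Z)))))
  →7  S(S(S(add(add(Z, mul(SZ, SSZ)), add(add(SSZ, SZ), mul(Z, Z))))))
  →8  S(S(S(add(mul(SZ, SSZ), add(add(SSZ, SZ), mul(Z, Z))))))
  →9  S(S(S(add(add(SSZ, mul(Z, SSZ)), add(add(SSZ, SZ), mul(Z, Z))))))
  →10  S(S(S(add(S(add(SZ, mul(Z, SSZ))), add(add(SSZ, SZ), mul(Z, Z))))))
  →11  S(S(S(S(add(add(SZ, mul(Z, SSZ)), add(add(SSZ, SZ), mul(Z, Z)))))))
  →12  S(S(S(S(add(S(add(Z, mul(Z, SSZ))), add(add(SSZ, SZ), mul(Z, Z)))))))
  →13  S(S(S(S(S(add(add(Z, mul(Z, SSZ)), add(add(SSZ, SZ), mul(Z, Z))))))))
  →14  S(S(S(S(S(add(mul(Z, SSZ), add(add(SSZ, SZ), mul(Z, Z))))))))
  →15  S(S(S(S(S(add(Z, add(add(SSZ, SZ), mul(Z, Z))))))))
  →16  S(S(S(S(S(add(add(SSZ, SZ), mul(Z, Z)))))))
  →17  S(S(S(S(S(add(S(add(SZ, SZ)), mul(Z, Z)))))))
  →18  S(S(S(S(S(S(add(add(SZ, SZ), mul(Z, Z))))))))
  →19  S(S(S(S(S(S(add(S(add(Z, SZ)), mul(Z, Z))))))))

Answer: NO — after 19 steps the term is S(S(S(S(S(S(add(S(add(Z, SZ)), mul(Z, Z)))))))), not yet normal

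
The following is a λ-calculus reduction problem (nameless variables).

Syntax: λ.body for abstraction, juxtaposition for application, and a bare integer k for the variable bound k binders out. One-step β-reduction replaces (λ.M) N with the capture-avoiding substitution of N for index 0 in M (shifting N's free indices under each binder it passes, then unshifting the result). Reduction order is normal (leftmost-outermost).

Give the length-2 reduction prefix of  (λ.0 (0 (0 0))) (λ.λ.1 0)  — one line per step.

  start: (λ.0 (0 (0 0))) (λ.λ.1 0)
  [1] (λ.λ.1 0) ((λ.λ.1 0) ((λ.λ.1 0) (λ.λ.1 0)))
  [2] λ.(λ.λ.1 0) ((λ.λ.1 0) (λ.λ.1 0)) 0

Answer: after 2 steps: λ.(λ.λ.1 0) ((λ.λ.1 0) (λ.λ.1 0)) 0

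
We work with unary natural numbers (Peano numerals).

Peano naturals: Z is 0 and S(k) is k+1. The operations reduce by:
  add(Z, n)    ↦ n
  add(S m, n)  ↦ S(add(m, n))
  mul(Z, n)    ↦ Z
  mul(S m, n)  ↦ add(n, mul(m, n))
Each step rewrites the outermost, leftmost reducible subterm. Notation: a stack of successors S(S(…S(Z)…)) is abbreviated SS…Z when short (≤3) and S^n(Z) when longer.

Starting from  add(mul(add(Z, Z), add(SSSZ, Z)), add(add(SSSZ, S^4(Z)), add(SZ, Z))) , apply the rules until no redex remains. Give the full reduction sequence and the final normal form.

Answer: normal form = S^8(Z)  (in 17 steps)

Reduction:
  start: add(mul(add(Z, Z), add(SSSZ, Z)), add(add(SSSZ, S^4(Z)), add(SZ, Z)))
  [1] add(mul(Z, add(SSSZ, Z)), add(add(SSSZ, S^4(Z)), add(SZ, Z)))
  [2] add(Z, add(add(SSSZ, S^4(Z)), add(SZ, Z)))
  [3] add(add(SSSZ, S^4(Z)), add(SZ, Z))
  [4] add(S(add(SSZ, S^4(Z))), add(SZ, Z))
  [5] S(add(add(SSZ, S^4(Z)), add(SZ, Z)))
  [6] S(add(S(add(SZ, S^4(Z))), add(SZ, Z)))
  [7] S(S(add(add(SZ, S^4(Z)), add(SZ, Z))))
  [8] S(S(add(S(add(Z, S^4(Z))), add(SZ, Z))))
  [9] S(S(S(add(add(Z, S^4(Z)), add(SZ, Z)))))
  [10] S(S(S(add(S^4(Z), add(SZ, Z)))))
  [11] S(S(S(S(add(SSSZ, add(SZ, Z))))))
  [12] S(S(S(S(S(add(SSZ, add(SZ, Z)))))))
  [13] S(S(S(S(S(S(add(SZ, add(SZ, Z))))))))
  [14] S(S(S(S(S(S(S(add(Z, add(SZ, Z)))))))))
  [15] S(S(S(S(S(S(S(add(SZ, Z))))))))
  [16] S(S(S(S(S(S(S(S(add(Z, Z)))))))))
  [17] S^8(Z)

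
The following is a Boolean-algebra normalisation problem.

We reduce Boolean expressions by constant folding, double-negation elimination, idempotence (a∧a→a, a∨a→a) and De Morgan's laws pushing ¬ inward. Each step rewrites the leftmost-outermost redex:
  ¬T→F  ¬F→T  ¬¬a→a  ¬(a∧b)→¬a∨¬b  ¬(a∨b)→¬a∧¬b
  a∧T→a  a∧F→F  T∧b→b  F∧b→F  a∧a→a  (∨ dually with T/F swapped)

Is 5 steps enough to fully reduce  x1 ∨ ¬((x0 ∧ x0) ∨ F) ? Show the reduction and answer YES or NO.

Answer: YES — reaches normal form x1 ∨ ¬x0 in 5 ≤ 5 steps

Working:
  start: x1 ∨ ¬((x0 ∧ x0) ∨ F)
  [1] x1 ∨ (¬(x0 ∧ x0) ∧ ¬F)
  [2] x1 ∨ ((¬x0 ∨ ¬x0) ∧ ¬F)
  [3] x1 ∨ (¬x0 ∧ ¬F)
  [4] x1 ∨ (¬x0 ∧ T)
  [5] x1 ∨ ¬x0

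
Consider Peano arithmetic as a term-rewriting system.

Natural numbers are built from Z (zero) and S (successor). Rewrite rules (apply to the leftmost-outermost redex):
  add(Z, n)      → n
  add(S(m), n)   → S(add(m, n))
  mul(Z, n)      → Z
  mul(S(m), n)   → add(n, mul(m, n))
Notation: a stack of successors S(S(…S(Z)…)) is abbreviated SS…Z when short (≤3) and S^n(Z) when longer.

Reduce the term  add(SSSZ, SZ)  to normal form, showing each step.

  start: add(SSSZ, SZ)
  →1  S(add(SSZ, SZ))
  →2  S(S(add(SZ, SZ)))
  →3  S(S(S(add(Z, SZ))))
  →4  S^4(Z)

Answer: normal form = S^4(Z)  (in 4 steps)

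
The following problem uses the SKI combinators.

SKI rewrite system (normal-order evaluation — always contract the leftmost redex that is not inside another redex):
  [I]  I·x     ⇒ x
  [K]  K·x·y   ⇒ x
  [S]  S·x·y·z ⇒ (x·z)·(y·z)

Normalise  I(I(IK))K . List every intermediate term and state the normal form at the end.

  start: I(I(IK))K
  →1  I(IK)K
  →2  IKK
  →3  KK

Answer: normal form = KK  (in 3 steps)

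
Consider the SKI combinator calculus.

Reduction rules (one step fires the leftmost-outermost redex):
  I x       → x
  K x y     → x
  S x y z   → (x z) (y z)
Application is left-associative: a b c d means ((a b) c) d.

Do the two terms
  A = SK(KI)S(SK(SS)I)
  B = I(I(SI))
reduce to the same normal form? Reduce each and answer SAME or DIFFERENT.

Answer: SAME — A ⇓ SI, B ⇓ SI

Derivation:
Term A:
  start: SK(KI)S(SK(SS)I)
  →1  KS(KIS)(SK(SS)I)
  →2  S(SK(SS)I)
  →3  S(KI(SSI))
  →4  SI

Term B:
  start: I(I(SI))
  →1  I(SI)
  →2  SI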